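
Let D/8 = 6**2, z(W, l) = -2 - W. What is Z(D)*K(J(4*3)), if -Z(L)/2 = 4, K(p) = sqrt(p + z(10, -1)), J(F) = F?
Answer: 0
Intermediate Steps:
K(p) = sqrt(-12 + p) (K(p) = sqrt(p + (-2 - 1*10)) = sqrt(p + (-2 - 10)) = sqrt(p - 12) = sqrt(-12 + p))
D = 288 (D = 8*6**2 = 8*36 = 288)
Z(L) = -8 (Z(L) = -2*4 = -8)
Z(D)*K(J(4*3)) = -8*sqrt(-12 + 4*3) = -8*sqrt(-12 + 12) = -8*sqrt(0) = -8*0 = 0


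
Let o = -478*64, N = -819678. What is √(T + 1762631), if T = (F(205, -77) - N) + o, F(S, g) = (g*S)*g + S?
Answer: √3767367 ≈ 1941.0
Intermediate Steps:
F(S, g) = S + S*g² (F(S, g) = (S*g)*g + S = S*g² + S = S + S*g²)
o = -30592
T = 2004736 (T = (205*(1 + (-77)²) - 1*(-819678)) - 30592 = (205*(1 + 5929) + 819678) - 30592 = (205*5930 + 819678) - 30592 = (1215650 + 819678) - 30592 = 2035328 - 30592 = 2004736)
√(T + 1762631) = √(2004736 + 1762631) = √3767367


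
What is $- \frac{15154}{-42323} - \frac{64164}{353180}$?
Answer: $\frac{659119187}{3736909285} \approx 0.17638$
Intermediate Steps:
$- \frac{15154}{-42323} - \frac{64164}{353180} = \left(-15154\right) \left(- \frac{1}{42323}\right) - \frac{16041}{88295} = \frac{15154}{42323} - \frac{16041}{88295} = \frac{659119187}{3736909285}$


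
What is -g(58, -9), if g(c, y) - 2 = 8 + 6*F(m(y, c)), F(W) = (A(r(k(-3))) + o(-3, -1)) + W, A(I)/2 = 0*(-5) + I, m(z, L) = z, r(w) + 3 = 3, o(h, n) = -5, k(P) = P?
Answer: 74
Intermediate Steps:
r(w) = 0 (r(w) = -3 + 3 = 0)
A(I) = 2*I (A(I) = 2*(0*(-5) + I) = 2*(0 + I) = 2*I)
F(W) = -5 + W (F(W) = (2*0 - 5) + W = (0 - 5) + W = -5 + W)
g(c, y) = -20 + 6*y (g(c, y) = 2 + (8 + 6*(-5 + y)) = 2 + (8 + (-30 + 6*y)) = 2 + (-22 + 6*y) = -20 + 6*y)
-g(58, -9) = -(-20 + 6*(-9)) = -(-20 - 54) = -1*(-74) = 74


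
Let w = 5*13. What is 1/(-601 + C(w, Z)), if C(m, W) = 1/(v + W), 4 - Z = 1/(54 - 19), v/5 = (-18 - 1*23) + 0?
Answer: -7036/4228671 ≈ -0.0016639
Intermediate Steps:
v = -205 (v = 5*((-18 - 1*23) + 0) = 5*((-18 - 23) + 0) = 5*(-41 + 0) = 5*(-41) = -205)
Z = 139/35 (Z = 4 - 1/(54 - 19) = 4 - 1/35 = 139/35 ≈ 3.9714)
w = 65
C(m, W) = 1/(-205 + W)
1/(-601 + C(w, Z)) = 1/(-601 + 1/(-205 + 139/35)) = 1/(-601 + 1/(-7036/35)) = 1/(-601 - 35/7036) = 1/(-4228671/7036) = -7036/4228671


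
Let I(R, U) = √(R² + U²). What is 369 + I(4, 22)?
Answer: 369 + 10*√5 ≈ 391.36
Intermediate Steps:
369 + I(4, 22) = 369 + √(4² + 22²) = 369 + √(16 + 484) = 369 + √500 = 369 + 10*√5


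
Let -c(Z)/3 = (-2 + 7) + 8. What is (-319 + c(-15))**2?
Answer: 128164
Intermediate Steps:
c(Z) = -39 (c(Z) = -3*((-2 + 7) + 8) = -3*(5 + 8) = -3*13 = -39)
(-319 + c(-15))**2 = (-319 - 39)**2 = (-358)**2 = 128164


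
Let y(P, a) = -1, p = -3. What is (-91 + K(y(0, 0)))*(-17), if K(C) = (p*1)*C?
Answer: 1496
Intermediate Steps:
K(C) = -3*C (K(C) = (-3*1)*C = -3*C)
(-91 + K(y(0, 0)))*(-17) = (-91 - 3*(-1))*(-17) = (-91 + 3)*(-17) = -88*(-17) = 1496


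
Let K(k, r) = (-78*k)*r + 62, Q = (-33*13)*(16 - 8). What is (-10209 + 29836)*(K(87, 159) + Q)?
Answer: -21243165688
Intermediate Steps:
Q = -3432 (Q = -429*8 = -3432)
K(k, r) = 62 - 78*k*r (K(k, r) = -78*k*r + 62 = 62 - 78*k*r)
(-10209 + 29836)*(K(87, 159) + Q) = (-10209 + 29836)*((62 - 78*87*159) - 3432) = 19627*((62 - 1078974) - 3432) = 19627*(-1078912 - 3432) = 19627*(-1082344) = -21243165688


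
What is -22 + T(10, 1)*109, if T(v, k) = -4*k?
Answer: -458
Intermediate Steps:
-22 + T(10, 1)*109 = -22 - 4*1*109 = -22 - 4*109 = -22 - 436 = -458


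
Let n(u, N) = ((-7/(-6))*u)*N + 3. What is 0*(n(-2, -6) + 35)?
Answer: 0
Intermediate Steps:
n(u, N) = 3 + 7*N*u/6 (n(u, N) = ((-7*(-1/6))*u)*N + 3 = (7*u/6)*N + 3 = 7*N*u/6 + 3 = 3 + 7*N*u/6)
0*(n(-2, -6) + 35) = 0*((3 + (7/6)*(-6)*(-2)) + 35) = 0*((3 + 14) + 35) = 0*(17 + 35) = 0*52 = 0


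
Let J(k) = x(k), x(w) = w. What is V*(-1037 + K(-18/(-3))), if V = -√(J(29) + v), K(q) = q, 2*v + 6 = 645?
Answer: 1031*√1394/2 ≈ 19247.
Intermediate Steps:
v = 639/2 (v = -3 + (½)*645 = -3 + 645/2 = 639/2 ≈ 319.50)
J(k) = k
V = -√1394/2 (V = -√(29 + 639/2) = -√(697/2) = -√1394/2 ≈ -18.668)
V*(-1037 + K(-18/(-3))) = (-√1394/2)*(-1037 - 18/(-3)) = (-√1394/2)*(-1037 - 18*(-⅓)) = (-√1394/2)*(-1037 + 6) = -√1394/2*(-1031) = 1031*√1394/2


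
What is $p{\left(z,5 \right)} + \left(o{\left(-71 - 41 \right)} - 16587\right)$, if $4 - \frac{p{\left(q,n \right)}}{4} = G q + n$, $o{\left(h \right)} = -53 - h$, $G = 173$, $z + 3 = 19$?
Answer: $-27604$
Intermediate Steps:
$z = 16$ ($z = -3 + 19 = 16$)
$p{\left(q,n \right)} = 16 - 692 q - 4 n$ ($p{\left(q,n \right)} = 16 - 4 \left(173 q + n\right) = 16 - 4 \left(n + 173 q\right) = 16 - \left(4 n + 692 q\right) = 16 - 692 q - 4 n$)
$p{\left(z,5 \right)} + \left(o{\left(-71 - 41 \right)} - 16587\right) = \left(16 - 11072 - 20\right) - 16528 = -11076 + \left(\left(-53 + 112\right) - 16587\right) = -11076 + \left(59 - 16587\right) = -11076 - 16528 = -27604$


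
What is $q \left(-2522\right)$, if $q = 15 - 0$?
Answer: $-37830$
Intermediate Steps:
$q = 15$ ($q = 15 + 0 = 15$)
$q \left(-2522\right) = 15 \left(-2522\right) = -37830$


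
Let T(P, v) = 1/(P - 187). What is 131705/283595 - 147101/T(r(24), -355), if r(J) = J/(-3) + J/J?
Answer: 1618623820427/56719 ≈ 2.8538e+7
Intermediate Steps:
r(J) = 1 - J/3 (r(J) = J*(-1/3) + 1 = -J/3 + 1 = 1 - J/3)
T(P, v) = 1/(-187 + P)
131705/283595 - 147101/T(r(24), -355) = 131705/283595 - (-27360786 - 1176808) = 131705*(1/283595) - 147101/(1/(-187 + (1 - 8))) = 26341/56719 - 147101/(1/(-187 - 7)) = 26341/56719 - 147101/(1/(-194)) = 26341/56719 - 147101/(-1/194) = 26341/56719 - 147101*(-194) = 26341/56719 + 28537594 = 1618623820427/56719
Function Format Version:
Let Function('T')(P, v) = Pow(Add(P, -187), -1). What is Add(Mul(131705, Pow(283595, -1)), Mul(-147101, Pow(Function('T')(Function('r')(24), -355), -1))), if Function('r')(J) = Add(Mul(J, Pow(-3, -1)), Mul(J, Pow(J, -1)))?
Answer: Rational(1618623820427, 56719) ≈ 2.8538e+7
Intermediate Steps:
Function('r')(J) = Add(1, Mul(Rational(-1, 3), J)) (Function('r')(J) = Add(Mul(J, Rational(-1, 3)), 1) = Add(Mul(Rational(-1, 3), J), 1) = Add(1, Mul(Rational(-1, 3), J)))
Function('T')(P, v) = Pow(Add(-187, P), -1)
Add(Mul(131705, Pow(283595, -1)), Mul(-147101, Pow(Function('T')(Function('r')(24), -355), -1))) = Add(Mul(131705, Pow(283595, -1)), Mul(-147101, Pow(Pow(Add(-187, Add(1, Mul(Rational(-1, 3), 24))), -1), -1))) = Add(Mul(131705, Rational(1, 283595)), Mul(-147101, Pow(Pow(Add(-187, Add(1, -8)), -1), -1))) = Add(Rational(26341, 56719), Mul(-147101, Pow(Pow(Add(-187, -7), -1), -1))) = Add(Rational(26341, 56719), Mul(-147101, Pow(Pow(-194, -1), -1))) = Add(Rational(26341, 56719), Mul(-147101, Pow(Rational(-1, 194), -1))) = Add(Rational(26341, 56719), Mul(-147101, -194)) = Add(Rational(26341, 56719), 28537594) = Rational(1618623820427, 56719)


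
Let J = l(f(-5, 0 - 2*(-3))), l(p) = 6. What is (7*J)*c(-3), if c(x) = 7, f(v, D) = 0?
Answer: 294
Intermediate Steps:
J = 6
(7*J)*c(-3) = (7*6)*7 = 42*7 = 294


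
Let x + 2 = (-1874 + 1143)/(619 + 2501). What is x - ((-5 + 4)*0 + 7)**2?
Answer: -159851/3120 ≈ -51.234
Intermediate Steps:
x = -6971/3120 (x = -2 + (-1874 + 1143)/(619 + 2501) = -2 - 731/3120 = -6971/3120 ≈ -2.2343)
x - ((-5 + 4)*0 + 7)**2 = -6971/3120 - ((-5 + 4)*0 + 7)**2 = -6971/3120 - (-1*0 + 7)**2 = -6971/3120 - (0 + 7)**2 = -6971/3120 - 1*7**2 = -6971/3120 - 1*49 = -6971/3120 - 49 = -159851/3120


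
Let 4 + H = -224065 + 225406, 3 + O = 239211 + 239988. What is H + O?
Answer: 480533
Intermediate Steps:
O = 479196 (O = -3 + (239211 + 239988) = -3 + 479199 = 479196)
H = 1337 (H = -4 + (-224065 + 225406) = -4 + 1341 = 1337)
H + O = 1337 + 479196 = 480533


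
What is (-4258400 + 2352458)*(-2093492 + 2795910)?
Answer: -1338767967756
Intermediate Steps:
(-4258400 + 2352458)*(-2093492 + 2795910) = -1905942*702418 = -1338767967756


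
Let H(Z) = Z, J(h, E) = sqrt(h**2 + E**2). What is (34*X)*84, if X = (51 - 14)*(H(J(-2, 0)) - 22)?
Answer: -2113440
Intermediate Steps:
J(h, E) = sqrt(E**2 + h**2)
X = -740 (X = (51 - 14)*(sqrt(0**2 + (-2)**2) - 22) = 37*(sqrt(0 + 4) - 22) = 37*(sqrt(4) - 22) = 37*(2 - 22) = 37*(-20) = -740)
(34*X)*84 = (34*(-740))*84 = -25160*84 = -2113440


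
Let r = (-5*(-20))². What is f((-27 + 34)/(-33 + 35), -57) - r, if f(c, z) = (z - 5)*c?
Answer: -10217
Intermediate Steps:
f(c, z) = c*(-5 + z) (f(c, z) = (-5 + z)*c = c*(-5 + z))
r = 10000 (r = 100² = 10000)
f((-27 + 34)/(-33 + 35), -57) - r = ((-27 + 34)/(-33 + 35))*(-5 - 57) - 1*10000 = (7/2)*(-62) - 10000 = -217 - 10000 = -10217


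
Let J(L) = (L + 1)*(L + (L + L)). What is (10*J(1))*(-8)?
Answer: -480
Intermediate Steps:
J(L) = 3*L*(1 + L) (J(L) = (1 + L)*(L + 2*L) = (1 + L)*(3*L) = 3*L*(1 + L))
(10*J(1))*(-8) = (10*(3*1*(1 + 1)))*(-8) = (10*(3*1*2))*(-8) = (10*6)*(-8) = 60*(-8) = -480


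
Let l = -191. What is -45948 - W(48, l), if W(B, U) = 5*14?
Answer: -46018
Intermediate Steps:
W(B, U) = 70
-45948 - W(48, l) = -45948 - 1*70 = -45948 - 70 = -46018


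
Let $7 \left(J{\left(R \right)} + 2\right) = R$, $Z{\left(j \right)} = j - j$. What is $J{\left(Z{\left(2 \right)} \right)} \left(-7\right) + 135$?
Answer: $149$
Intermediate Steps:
$Z{\left(j \right)} = 0$
$J{\left(R \right)} = -2 + \frac{R}{7}$
$J{\left(Z{\left(2 \right)} \right)} \left(-7\right) + 135 = \left(-2 + \frac{1}{7} \cdot 0\right) \left(-7\right) + 135 = \left(-2 + 0\right) \left(-7\right) + 135 = \left(-2\right) \left(-7\right) + 135 = 14 + 135 = 149$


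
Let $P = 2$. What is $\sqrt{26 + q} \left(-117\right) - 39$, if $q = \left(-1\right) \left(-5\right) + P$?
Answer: $-39 - 117 \sqrt{33} \approx -711.11$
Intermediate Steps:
$q = 7$ ($q = \left(-1\right) \left(-5\right) + 2 = 5 + 2 = 7$)
$\sqrt{26 + q} \left(-117\right) - 39 = \sqrt{26 + 7} \left(-117\right) - 39 = \sqrt{33} \left(-117\right) - 39 = - 117 \sqrt{33} - 39 = -39 - 117 \sqrt{33}$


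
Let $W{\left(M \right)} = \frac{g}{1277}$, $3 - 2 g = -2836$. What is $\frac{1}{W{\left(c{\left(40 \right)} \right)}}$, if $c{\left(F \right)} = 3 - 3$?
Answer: $\frac{2554}{2839} \approx 0.89961$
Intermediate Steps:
$g = \frac{2839}{2}$ ($g = \frac{3}{2} - -1418 = \frac{3}{2} + 1418 = \frac{2839}{2} \approx 1419.5$)
$c{\left(F \right)} = 0$ ($c{\left(F \right)} = 3 - 3 = 0$)
$W{\left(M \right)} = \frac{2839}{2554}$ ($W{\left(M \right)} = \frac{2839}{2 \cdot 1277} = \frac{2839}{2} \cdot \frac{1}{1277} = \frac{2839}{2554}$)
$\frac{1}{W{\left(c{\left(40 \right)} \right)}} = \frac{1}{\frac{2839}{2554}} = \frac{2554}{2839}$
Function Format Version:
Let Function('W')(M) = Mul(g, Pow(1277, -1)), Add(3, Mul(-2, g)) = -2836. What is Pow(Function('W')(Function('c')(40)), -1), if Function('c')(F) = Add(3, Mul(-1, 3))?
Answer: Rational(2554, 2839) ≈ 0.89961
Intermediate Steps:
g = Rational(2839, 2) (g = Add(Rational(3, 2), Mul(Rational(-1, 2), -2836)) = Add(Rational(3, 2), 1418) = Rational(2839, 2) ≈ 1419.5)
Function('c')(F) = 0 (Function('c')(F) = Add(3, -3) = 0)
Function('W')(M) = Rational(2839, 2554) (Function('W')(M) = Mul(Rational(2839, 2), Pow(1277, -1)) = Mul(Rational(2839, 2), Rational(1, 1277)) = Rational(2839, 2554))
Pow(Function('W')(Function('c')(40)), -1) = Pow(Rational(2839, 2554), -1) = Rational(2554, 2839)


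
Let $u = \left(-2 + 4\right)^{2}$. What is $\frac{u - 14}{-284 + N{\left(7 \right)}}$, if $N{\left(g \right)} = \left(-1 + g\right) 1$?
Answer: $\frac{5}{139} \approx 0.035971$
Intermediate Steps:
$u = 4$ ($u = 2^{2} = 4$)
$N{\left(g \right)} = -1 + g$
$\frac{u - 14}{-284 + N{\left(7 \right)}} = \frac{4 - 14}{-284 + \left(-1 + 7\right)} = \frac{1}{-284 + 6} \left(-10\right) = \frac{1}{-278} \left(-10\right) = \left(- \frac{1}{278}\right) \left(-10\right) = \frac{5}{139}$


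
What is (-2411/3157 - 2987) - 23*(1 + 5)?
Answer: -9868036/3157 ≈ -3125.8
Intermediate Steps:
(-2411/3157 - 2987) - 23*(1 + 5) = (-2411*1/3157 - 2987) - 23*6 = (-2411/3157 - 2987) - 138 = -9432370/3157 - 138 = -9868036/3157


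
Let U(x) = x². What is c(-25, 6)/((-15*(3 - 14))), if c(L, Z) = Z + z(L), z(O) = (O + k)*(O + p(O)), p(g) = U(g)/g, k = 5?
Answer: 1006/165 ≈ 6.0970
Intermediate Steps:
p(g) = g (p(g) = g²/g = g)
z(O) = 2*O*(5 + O) (z(O) = (O + 5)*(O + O) = (5 + O)*(2*O) = 2*O*(5 + O))
c(L, Z) = Z + 2*L*(5 + L)
c(-25, 6)/((-15*(3 - 14))) = (6 + 2*(-25)² + 10*(-25))/((-15*(3 - 14))) = (6 + 2*625 - 250)/((-15*(-11))) = (6 + 1250 - 250)/165 = 1006*(1/165) = 1006/165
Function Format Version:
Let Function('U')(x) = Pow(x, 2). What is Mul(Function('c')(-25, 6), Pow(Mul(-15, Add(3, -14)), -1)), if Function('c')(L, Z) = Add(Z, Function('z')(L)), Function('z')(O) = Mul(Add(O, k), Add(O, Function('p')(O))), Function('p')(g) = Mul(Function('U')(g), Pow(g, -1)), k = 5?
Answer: Rational(1006, 165) ≈ 6.0970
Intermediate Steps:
Function('p')(g) = g (Function('p')(g) = Mul(Pow(g, 2), Pow(g, -1)) = g)
Function('z')(O) = Mul(2, O, Add(5, O)) (Function('z')(O) = Mul(Add(O, 5), Add(O, O)) = Mul(Add(5, O), Mul(2, O)) = Mul(2, O, Add(5, O)))
Function('c')(L, Z) = Add(Z, Mul(2, L, Add(5, L)))
Mul(Function('c')(-25, 6), Pow(Mul(-15, Add(3, -14)), -1)) = Mul(Add(6, Mul(2, Pow(-25, 2)), Mul(10, -25)), Pow(Mul(-15, Add(3, -14)), -1)) = Mul(Add(6, Mul(2, 625), -250), Pow(Mul(-15, -11), -1)) = Mul(Add(6, 1250, -250), Pow(165, -1)) = Mul(1006, Rational(1, 165)) = Rational(1006, 165)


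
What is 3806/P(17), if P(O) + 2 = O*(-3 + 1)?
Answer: -1903/18 ≈ -105.72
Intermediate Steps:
P(O) = -2 - 2*O (P(O) = -2 + O*(-3 + 1) = -2 + O*(-2) = -2 - 2*O)
3806/P(17) = 3806/(-2 - 2*17) = 3806/(-2 - 34) = 3806/(-36) = 3806*(-1/36) = -1903/18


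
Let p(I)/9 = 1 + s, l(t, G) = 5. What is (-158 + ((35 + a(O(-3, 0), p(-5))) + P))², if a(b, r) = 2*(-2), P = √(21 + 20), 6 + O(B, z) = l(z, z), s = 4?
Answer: (127 - √41)² ≈ 14544.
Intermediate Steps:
O(B, z) = -1 (O(B, z) = -6 + 5 = -1)
p(I) = 45 (p(I) = 9*(1 + 4) = 9*5 = 45)
P = √41 ≈ 6.4031
a(b, r) = -4
(-158 + ((35 + a(O(-3, 0), p(-5))) + P))² = (-158 + ((35 - 4) + √41))² = (-158 + (31 + √41))² = (-127 + √41)²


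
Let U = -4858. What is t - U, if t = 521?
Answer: 5379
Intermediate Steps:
t - U = 521 - 1*(-4858) = 521 + 4858 = 5379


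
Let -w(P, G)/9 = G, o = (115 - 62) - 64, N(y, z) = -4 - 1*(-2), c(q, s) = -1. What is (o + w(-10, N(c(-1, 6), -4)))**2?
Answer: 49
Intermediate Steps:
N(y, z) = -2 (N(y, z) = -4 + 2 = -2)
o = -11 (o = 53 - 64 = -11)
w(P, G) = -9*G
(o + w(-10, N(c(-1, 6), -4)))**2 = (-11 - 9*(-2))**2 = (-11 + 18)**2 = 7**2 = 49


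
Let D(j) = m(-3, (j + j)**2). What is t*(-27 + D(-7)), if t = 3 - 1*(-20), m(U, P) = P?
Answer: 3887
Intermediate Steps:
D(j) = 4*j**2 (D(j) = (j + j)**2 = (2*j)**2 = 4*j**2)
t = 23 (t = 3 + 20 = 23)
t*(-27 + D(-7)) = 23*(-27 + 4*(-7)**2) = 23*(-27 + 4*49) = 23*(-27 + 196) = 23*169 = 3887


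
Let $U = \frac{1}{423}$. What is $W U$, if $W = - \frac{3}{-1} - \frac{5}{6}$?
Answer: $\frac{13}{2538} \approx 0.0051221$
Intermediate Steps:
$U = \frac{1}{423} \approx 0.0023641$
$W = \frac{13}{6}$ ($W = \left(-3\right) \left(-1\right) - \frac{5}{6} = 3 - \frac{5}{6} = \frac{13}{6} \approx 2.1667$)
$W U = \frac{13}{6} \cdot \frac{1}{423} = \frac{13}{2538}$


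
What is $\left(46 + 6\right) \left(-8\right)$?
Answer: $-416$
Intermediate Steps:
$\left(46 + 6\right) \left(-8\right) = 52 \left(-8\right) = -416$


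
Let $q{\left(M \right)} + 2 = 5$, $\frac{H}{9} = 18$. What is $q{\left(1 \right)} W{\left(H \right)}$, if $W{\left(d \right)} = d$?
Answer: $486$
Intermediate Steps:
$H = 162$ ($H = 9 \cdot 18 = 162$)
$q{\left(M \right)} = 3$ ($q{\left(M \right)} = -2 + 5 = 3$)
$q{\left(1 \right)} W{\left(H \right)} = 3 \cdot 162 = 486$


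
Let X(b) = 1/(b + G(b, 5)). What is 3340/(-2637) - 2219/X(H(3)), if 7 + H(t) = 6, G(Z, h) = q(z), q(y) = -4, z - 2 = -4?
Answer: 29254175/2637 ≈ 11094.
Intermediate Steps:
z = -2 (z = 2 - 4 = -2)
G(Z, h) = -4
H(t) = -1 (H(t) = -7 + 6 = -1)
X(b) = 1/(-4 + b) (X(b) = 1/(b - 4) = 1/(-4 + b))
3340/(-2637) - 2219/X(H(3)) = 3340/(-2637) - 2219/(1/(-4 - 1)) = 3340*(-1/2637) - 2219/(1/(-5)) = -3340/2637 - 2219/(-1/5) = -3340/2637 - 2219*(-5) = -3340/2637 + 11095 = 29254175/2637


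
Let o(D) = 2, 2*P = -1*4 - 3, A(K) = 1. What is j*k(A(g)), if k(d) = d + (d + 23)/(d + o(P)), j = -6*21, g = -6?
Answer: -1134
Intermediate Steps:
P = -7/2 (P = (-1*4 - 3)/2 = (-4 - 3)/2 = (½)*(-7) = -7/2 ≈ -3.5000)
j = -126
k(d) = d + (23 + d)/(2 + d) (k(d) = d + (d + 23)/(d + 2) = d + (23 + d)/(2 + d))
j*k(A(g)) = -126*(23 + 1² + 3*1)/(2 + 1) = -126*(23 + 1 + 3)/3 = -42*27 = -126*9 = -1134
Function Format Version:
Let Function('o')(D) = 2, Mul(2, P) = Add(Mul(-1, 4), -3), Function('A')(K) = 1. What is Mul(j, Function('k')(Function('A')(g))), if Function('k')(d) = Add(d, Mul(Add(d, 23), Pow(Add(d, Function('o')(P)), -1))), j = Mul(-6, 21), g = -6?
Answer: -1134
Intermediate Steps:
P = Rational(-7, 2) (P = Mul(Rational(1, 2), Add(Mul(-1, 4), -3)) = Mul(Rational(1, 2), Add(-4, -3)) = Mul(Rational(1, 2), -7) = Rational(-7, 2) ≈ -3.5000)
j = -126
Function('k')(d) = Add(d, Mul(Pow(Add(2, d), -1), Add(23, d))) (Function('k')(d) = Add(d, Mul(Add(d, 23), Pow(Add(d, 2), -1))) = Add(d, Mul(Add(23, d), Pow(Add(2, d), -1))) = Add(d, Mul(Pow(Add(2, d), -1), Add(23, d))))
Mul(j, Function('k')(Function('A')(g))) = Mul(-126, Mul(Pow(Add(2, 1), -1), Add(23, Pow(1, 2), Mul(3, 1)))) = Mul(-126, Mul(Pow(3, -1), Add(23, 1, 3))) = Mul(-126, Mul(Rational(1, 3), 27)) = Mul(-126, 9) = -1134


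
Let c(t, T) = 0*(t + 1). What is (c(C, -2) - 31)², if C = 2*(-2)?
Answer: 961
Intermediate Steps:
C = -4
c(t, T) = 0 (c(t, T) = 0*(1 + t) = 0)
(c(C, -2) - 31)² = (0 - 31)² = (-31)² = 961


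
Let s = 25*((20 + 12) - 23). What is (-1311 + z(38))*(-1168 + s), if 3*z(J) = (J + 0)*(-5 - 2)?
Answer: 3959657/3 ≈ 1.3199e+6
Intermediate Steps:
z(J) = -7*J/3 (z(J) = ((J + 0)*(-5 - 2))/3 = (J*(-7))/3 = (-7*J)/3 = -7*J/3)
s = 225 (s = 25*(32 - 23) = 25*9 = 225)
(-1311 + z(38))*(-1168 + s) = (-1311 - 7/3*38)*(-1168 + 225) = (-1311 - 266/3)*(-943) = -4199/3*(-943) = 3959657/3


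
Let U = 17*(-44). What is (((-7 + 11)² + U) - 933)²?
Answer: 2772225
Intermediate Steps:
U = -748
(((-7 + 11)² + U) - 933)² = (((-7 + 11)² - 748) - 933)² = ((4² - 748) - 933)² = ((16 - 748) - 933)² = (-732 - 933)² = (-1665)² = 2772225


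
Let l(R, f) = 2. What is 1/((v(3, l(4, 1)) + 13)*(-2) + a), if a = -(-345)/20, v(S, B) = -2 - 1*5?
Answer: 4/21 ≈ 0.19048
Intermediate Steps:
v(S, B) = -7 (v(S, B) = -2 - 5 = -7)
a = 69/4 (a = -(-345)/20 = -23*(-¾) = 69/4 ≈ 17.250)
1/((v(3, l(4, 1)) + 13)*(-2) + a) = 1/((-7 + 13)*(-2) + 69/4) = 1/(6*(-2) + 69/4) = 1/(-12 + 69/4) = 1/(21/4) = 4/21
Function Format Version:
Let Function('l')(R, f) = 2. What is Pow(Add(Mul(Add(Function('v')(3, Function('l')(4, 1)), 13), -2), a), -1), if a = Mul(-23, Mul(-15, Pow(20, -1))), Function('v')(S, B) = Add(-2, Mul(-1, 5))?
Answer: Rational(4, 21) ≈ 0.19048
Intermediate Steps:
Function('v')(S, B) = -7 (Function('v')(S, B) = Add(-2, -5) = -7)
a = Rational(69, 4) (a = Mul(-23, Mul(-15, Rational(1, 20))) = Mul(-23, Rational(-3, 4)) = Rational(69, 4) ≈ 17.250)
Pow(Add(Mul(Add(Function('v')(3, Function('l')(4, 1)), 13), -2), a), -1) = Pow(Add(Mul(Add(-7, 13), -2), Rational(69, 4)), -1) = Pow(Add(Mul(6, -2), Rational(69, 4)), -1) = Pow(Add(-12, Rational(69, 4)), -1) = Pow(Rational(21, 4), -1) = Rational(4, 21)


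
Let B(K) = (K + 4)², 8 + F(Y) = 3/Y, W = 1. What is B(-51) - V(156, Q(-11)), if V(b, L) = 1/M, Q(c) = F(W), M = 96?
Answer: 212063/96 ≈ 2209.0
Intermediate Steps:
F(Y) = -8 + 3/Y
Q(c) = -5 (Q(c) = -8 + 3/1 = -8 + 3*1 = -8 + 3 = -5)
V(b, L) = 1/96
B(K) = (4 + K)²
B(-51) - V(156, Q(-11)) = (4 - 51)² - 1*1/96 = (-47)² - 1/96 = 2209 - 1/96 = 212063/96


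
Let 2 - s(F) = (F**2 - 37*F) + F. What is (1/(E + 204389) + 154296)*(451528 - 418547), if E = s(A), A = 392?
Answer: 329955061816445/64839 ≈ 5.0888e+9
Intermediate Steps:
s(F) = 2 - F**2 + 36*F (s(F) = 2 - ((F**2 - 37*F) + F) = 2 - (F**2 - 36*F) = 2 + (-F**2 + 36*F) = 2 - F**2 + 36*F)
E = -139550 (E = 2 - 1*392**2 + 36*392 = 2 - 1*153664 + 14112 = 2 - 153664 + 14112 = -139550)
(1/(E + 204389) + 154296)*(451528 - 418547) = (1/(-139550 + 204389) + 154296)*(451528 - 418547) = (1/64839 + 154296)*32981 = (10004398345/64839)*32981 = 329955061816445/64839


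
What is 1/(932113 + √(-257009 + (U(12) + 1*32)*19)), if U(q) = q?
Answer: 932113/868834900942 - I*√256173/868834900942 ≈ 1.0728e-6 - 5.8254e-10*I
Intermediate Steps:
1/(932113 + √(-257009 + (U(12) + 1*32)*19)) = 1/(932113 + √(-257009 + (12 + 1*32)*19)) = 1/(932113 + √(-257009 + (12 + 32)*19)) = 1/(932113 + √(-257009 + 44*19)) = 1/(932113 + √(-257009 + 836)) = 1/(932113 + √(-256173)) = 1/(932113 + I*√256173)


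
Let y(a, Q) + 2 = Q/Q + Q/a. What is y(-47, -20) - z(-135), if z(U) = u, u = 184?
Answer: -8675/47 ≈ -184.57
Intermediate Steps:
y(a, Q) = -1 + Q/a (y(a, Q) = -2 + (Q/Q + Q/a) = -2 + (1 + Q/a) = -1 + Q/a)
z(U) = 184
y(-47, -20) - z(-135) = (-20 - 1*(-47))/(-47) - 1*184 = -(-20 + 47)/47 - 184 = -1/47*27 - 184 = -27/47 - 184 = -8675/47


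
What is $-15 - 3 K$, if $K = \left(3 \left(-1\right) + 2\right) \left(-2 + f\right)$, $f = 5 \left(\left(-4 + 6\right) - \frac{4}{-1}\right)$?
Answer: $69$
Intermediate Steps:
$f = 30$ ($f = 5 \left(2 - -4\right) = 5 \left(2 + 4\right) = 5 \cdot 6 = 30$)
$K = -28$ ($K = \left(3 \left(-1\right) + 2\right) \left(-2 + 30\right) = \left(-3 + 2\right) 28 = \left(-1\right) 28 = -28$)
$-15 - 3 K = -15 - -84 = -15 + 84 = 69$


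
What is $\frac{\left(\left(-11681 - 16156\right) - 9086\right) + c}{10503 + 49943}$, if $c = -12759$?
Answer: $- \frac{24841}{30223} \approx -0.82192$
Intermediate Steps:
$\frac{\left(\left(-11681 - 16156\right) - 9086\right) + c}{10503 + 49943} = \frac{\left(\left(-11681 - 16156\right) - 9086\right) - 12759}{10503 + 49943} = \frac{\left(-27837 - 9086\right) - 12759}{60446} = \left(-36923 - 12759\right) \frac{1}{60446} = \left(-49682\right) \frac{1}{60446} = - \frac{24841}{30223}$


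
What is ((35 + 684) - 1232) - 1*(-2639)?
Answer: 2126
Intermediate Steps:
((35 + 684) - 1232) - 1*(-2639) = (719 - 1232) + 2639 = -513 + 2639 = 2126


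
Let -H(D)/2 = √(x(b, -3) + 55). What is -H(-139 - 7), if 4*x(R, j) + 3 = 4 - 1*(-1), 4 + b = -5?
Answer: √222 ≈ 14.900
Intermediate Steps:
b = -9 (b = -4 - 5 = -9)
x(R, j) = ½ (x(R, j) = -¾ + (4 - 1*(-1))/4 = -¾ + (4 + 1)/4 = -¾ + (¼)*5 = -¾ + 5/4 = ½)
H(D) = -√222 (H(D) = -2*√(½ + 55) = -√222)
-H(-139 - 7) = -(-1)*√222 = √222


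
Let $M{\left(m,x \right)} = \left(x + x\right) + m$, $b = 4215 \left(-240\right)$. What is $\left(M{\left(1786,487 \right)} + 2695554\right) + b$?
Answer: $1686714$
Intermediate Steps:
$b = -1011600$
$M{\left(m,x \right)} = m + 2 x$ ($M{\left(m,x \right)} = 2 x + m = m + 2 x$)
$\left(M{\left(1786,487 \right)} + 2695554\right) + b = \left(\left(1786 + 2 \cdot 487\right) + 2695554\right) - 1011600 = \left(\left(1786 + 974\right) + 2695554\right) - 1011600 = \left(2760 + 2695554\right) - 1011600 = 2698314 - 1011600 = 1686714$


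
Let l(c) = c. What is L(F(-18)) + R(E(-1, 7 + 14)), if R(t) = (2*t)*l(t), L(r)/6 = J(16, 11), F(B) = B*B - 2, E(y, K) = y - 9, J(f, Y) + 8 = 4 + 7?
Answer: 218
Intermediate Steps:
J(f, Y) = 3 (J(f, Y) = -8 + (4 + 7) = -8 + 11 = 3)
E(y, K) = -9 + y
F(B) = -2 + B² (F(B) = B² - 2 = -2 + B²)
L(r) = 18 (L(r) = 6*3 = 18)
R(t) = 2*t² (R(t) = (2*t)*t = 2*t²)
L(F(-18)) + R(E(-1, 7 + 14)) = 18 + 2*(-9 - 1)² = 18 + 2*(-10)² = 18 + 2*100 = 18 + 200 = 218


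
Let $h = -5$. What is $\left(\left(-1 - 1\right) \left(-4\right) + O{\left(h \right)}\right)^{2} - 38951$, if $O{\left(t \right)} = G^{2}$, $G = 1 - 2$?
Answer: $-38870$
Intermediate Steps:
$G = -1$ ($G = 1 - 2 = -1$)
$O{\left(t \right)} = 1$ ($O{\left(t \right)} = \left(-1\right)^{2} = 1$)
$\left(\left(-1 - 1\right) \left(-4\right) + O{\left(h \right)}\right)^{2} - 38951 = \left(\left(-1 - 1\right) \left(-4\right) + 1\right)^{2} - 38951 = \left(\left(-2\right) \left(-4\right) + 1\right)^{2} - 38951 = \left(8 + 1\right)^{2} - 38951 = 9^{2} - 38951 = 81 - 38951 = -38870$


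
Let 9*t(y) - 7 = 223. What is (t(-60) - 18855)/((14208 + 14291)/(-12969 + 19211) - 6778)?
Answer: 1057800530/380517993 ≈ 2.7799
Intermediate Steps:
t(y) = 230/9 (t(y) = 7/9 + (1/9)*223 = 7/9 + 223/9 = 230/9)
(t(-60) - 18855)/((14208 + 14291)/(-12969 + 19211) - 6778) = (230/9 - 18855)/((14208 + 14291)/(-12969 + 19211) - 6778) = -169465/(9*(28499/6242 - 6778)) = -169465/(9*(-42279777/6242)) = -169465/9*(-6242/42279777) = 1057800530/380517993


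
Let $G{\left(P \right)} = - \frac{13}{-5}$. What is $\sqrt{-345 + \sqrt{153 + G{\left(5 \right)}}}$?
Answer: $\frac{\sqrt{-8625 + 5 \sqrt{3890}}}{5} \approx 18.235 i$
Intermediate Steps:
$G{\left(P \right)} = \frac{13}{5}$ ($G{\left(P \right)} = \left(-13\right) \left(- \frac{1}{5}\right) = \frac{13}{5}$)
$\sqrt{-345 + \sqrt{153 + G{\left(5 \right)}}} = \sqrt{-345 + \sqrt{153 + \frac{13}{5}}} = \sqrt{-345 + \sqrt{\frac{778}{5}}} = \sqrt{-345 + \frac{\sqrt{3890}}{5}}$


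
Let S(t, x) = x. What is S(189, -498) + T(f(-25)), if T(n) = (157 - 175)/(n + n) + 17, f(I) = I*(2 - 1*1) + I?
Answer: -24041/50 ≈ -480.82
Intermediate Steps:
f(I) = 2*I (f(I) = I*(2 - 1) + I = I*1 + I = I + I = 2*I)
T(n) = 17 - 9/n (T(n) = -18*1/(2*n) + 17 = -9/n + 17 = 17 - 9/n)
S(189, -498) + T(f(-25)) = -498 + (17 - 9/(2*(-25))) = -498 + (17 - 9/(-50)) = -498 + (17 - 9*(-1/50)) = -498 + (17 + 9/50) = -498 + 859/50 = -24041/50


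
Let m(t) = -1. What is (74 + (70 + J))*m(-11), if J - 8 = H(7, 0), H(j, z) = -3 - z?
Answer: -149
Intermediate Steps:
J = 5 (J = 8 + (-3 - 1*0) = 8 + (-3 + 0) = 8 - 3 = 5)
(74 + (70 + J))*m(-11) = (74 + (70 + 5))*(-1) = (74 + 75)*(-1) = 149*(-1) = -149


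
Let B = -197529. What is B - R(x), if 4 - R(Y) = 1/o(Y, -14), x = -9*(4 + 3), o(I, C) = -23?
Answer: -4543260/23 ≈ -1.9753e+5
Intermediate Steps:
x = -63 (x = -9*7 = -63)
R(Y) = 93/23 (R(Y) = 4 - 1/(-23) = 4 - 1*(-1/23) = 4 + 1/23 = 93/23)
B - R(x) = -197529 - 1*93/23 = -197529 - 93/23 = -4543260/23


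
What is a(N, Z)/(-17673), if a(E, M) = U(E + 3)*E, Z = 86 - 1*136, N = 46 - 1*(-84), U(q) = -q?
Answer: 17290/17673 ≈ 0.97833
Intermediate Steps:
N = 130 (N = 46 + 84 = 130)
Z = -50 (Z = 86 - 136 = -50)
a(E, M) = E*(-3 - E) (a(E, M) = (-(E + 3))*E = (-(3 + E))*E = (-3 - E)*E = E*(-3 - E))
a(N, Z)/(-17673) = -1*130*(3 + 130)/(-17673) = -1*130*133*(-1/17673) = -17290*(-1/17673) = 17290/17673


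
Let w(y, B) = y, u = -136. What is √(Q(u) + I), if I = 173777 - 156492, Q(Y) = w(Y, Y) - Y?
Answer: √17285 ≈ 131.47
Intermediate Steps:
Q(Y) = 0 (Q(Y) = Y - Y = 0)
I = 17285
√(Q(u) + I) = √(0 + 17285) = √17285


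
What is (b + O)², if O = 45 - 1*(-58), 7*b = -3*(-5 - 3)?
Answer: 555025/49 ≈ 11327.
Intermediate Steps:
b = 24/7 (b = (-3*(-5 - 3))/7 = (-3*(-8))/7 = (⅐)*24 = 24/7 ≈ 3.4286)
O = 103 (O = 45 + 58 = 103)
(b + O)² = (24/7 + 103)² = (745/7)² = 555025/49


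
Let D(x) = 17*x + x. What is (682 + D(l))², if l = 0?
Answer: 465124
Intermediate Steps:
D(x) = 18*x
(682 + D(l))² = (682 + 18*0)² = (682 + 0)² = 682² = 465124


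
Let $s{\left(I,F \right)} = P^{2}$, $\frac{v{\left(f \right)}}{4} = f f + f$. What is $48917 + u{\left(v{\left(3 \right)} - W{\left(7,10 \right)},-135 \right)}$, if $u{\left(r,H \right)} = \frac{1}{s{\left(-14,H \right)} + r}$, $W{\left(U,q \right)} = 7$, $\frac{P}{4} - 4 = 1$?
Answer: $\frac{21572398}{441} \approx 48917.0$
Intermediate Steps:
$P = 20$ ($P = 16 + 4 \cdot 1 = 16 + 4 = 20$)
$v{\left(f \right)} = 4 f + 4 f^{2}$ ($v{\left(f \right)} = 4 \left(f f + f\right) = 4 \left(f^{2} + f\right) = 4 \left(f + f^{2}\right) = 4 f + 4 f^{2}$)
$s{\left(I,F \right)} = 400$ ($s{\left(I,F \right)} = 20^{2} = 400$)
$u{\left(r,H \right)} = \frac{1}{400 + r}$
$48917 + u{\left(v{\left(3 \right)} - W{\left(7,10 \right)},-135 \right)} = 48917 + \frac{1}{400 + \left(4 \cdot 3 \left(1 + 3\right) - 7\right)} = 48917 + \frac{1}{400 - \left(7 - 48\right)} = 48917 + \frac{1}{400 + \left(48 - 7\right)} = 48917 + \frac{1}{400 + 41} = 48917 + \frac{1}{441} = \frac{21572398}{441}$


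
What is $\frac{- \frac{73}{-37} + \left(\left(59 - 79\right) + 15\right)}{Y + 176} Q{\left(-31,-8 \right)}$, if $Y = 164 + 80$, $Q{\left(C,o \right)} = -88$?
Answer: $\frac{352}{555} \approx 0.63423$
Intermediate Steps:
$Y = 244$
$\frac{- \frac{73}{-37} + \left(\left(59 - 79\right) + 15\right)}{Y + 176} Q{\left(-31,-8 \right)} = \frac{- \frac{73}{-37} + \left(\left(59 - 79\right) + 15\right)}{244 + 176} \left(-88\right) = \frac{\left(-73\right) \left(- \frac{1}{37}\right) + \left(-20 + 15\right)}{420} \left(-88\right) = \left(\frac{73}{37} - 5\right) \frac{1}{420} \left(-88\right) = \left(- \frac{112}{37}\right) \frac{1}{420} \left(-88\right) = \left(- \frac{4}{555}\right) \left(-88\right) = \frac{352}{555}$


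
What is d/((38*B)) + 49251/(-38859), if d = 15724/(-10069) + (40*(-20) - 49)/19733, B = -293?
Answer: -36314083236200437/28655041333273054 ≈ -1.2673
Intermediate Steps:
d = -318830273/198691577 (d = 15724*(-1/10069) + (-800 - 49)*(1/19733) = -15724/10069 - 849*1/19733 = -15724/10069 - 849/19733 = -318830273/198691577 ≈ -1.6046)
d/((38*B)) + 49251/(-38859) = -318830273/(198691577*(38*(-293))) + 49251/(-38859) = -318830273/198691577/(-11134) + 49251*(-1/38859) = -318830273/198691577*(-1/11134) - 16417/12953 = 318830273/2212232018318 - 16417/12953 = -36314083236200437/28655041333273054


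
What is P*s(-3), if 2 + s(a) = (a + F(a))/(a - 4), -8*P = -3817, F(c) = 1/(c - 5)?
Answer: -332079/448 ≈ -741.25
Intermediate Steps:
F(c) = 1/(-5 + c)
P = 3817/8 (P = -⅛*(-3817) = 3817/8 ≈ 477.13)
s(a) = -2 + (a + 1/(-5 + a))/(-4 + a) (s(a) = -2 + (a + 1/(-5 + a))/(a - 4) = -2 + (a + 1/(-5 + a))/(-4 + a))
P*s(-3) = 3817*((1 + (-5 - 3)*(8 - 1*(-3)))/((-5 - 3)*(-4 - 3)))/8 = 3817*((1 - 8*(8 + 3))/(-8*(-7)))/8 = 3817*(-⅛*(-⅐)*(1 - 8*11))/8 = 3817*(-⅛*(-⅐)*(1 - 88))/8 = 3817*(-⅛*(-⅐)*(-87))/8 = (3817/8)*(-87/56) = -332079/448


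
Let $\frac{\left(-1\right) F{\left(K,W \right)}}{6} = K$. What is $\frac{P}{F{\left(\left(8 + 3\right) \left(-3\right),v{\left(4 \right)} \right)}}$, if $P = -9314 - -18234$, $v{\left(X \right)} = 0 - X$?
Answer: $\frac{4460}{99} \approx 45.05$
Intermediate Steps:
$v{\left(X \right)} = - X$
$F{\left(K,W \right)} = - 6 K$
$P = 8920$ ($P = -9314 + 18234 = 8920$)
$\frac{P}{F{\left(\left(8 + 3\right) \left(-3\right),v{\left(4 \right)} \right)}} = \frac{8920}{\left(-6\right) \left(8 + 3\right) \left(-3\right)} = \frac{8920}{\left(-6\right) 11 \left(-3\right)} = \frac{8920}{\left(-6\right) \left(-33\right)} = \frac{8920}{198} = 8920 \cdot \frac{1}{198} = \frac{4460}{99}$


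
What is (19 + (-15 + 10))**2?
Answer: 196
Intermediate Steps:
(19 + (-15 + 10))**2 = (19 - 5)**2 = 14**2 = 196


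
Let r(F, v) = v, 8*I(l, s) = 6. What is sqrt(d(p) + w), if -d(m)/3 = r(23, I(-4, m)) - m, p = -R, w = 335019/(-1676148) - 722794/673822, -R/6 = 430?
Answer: sqrt(17133097235503605088641429)/47059391569 ≈ 87.957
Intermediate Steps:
R = -2580 (R = -6*430 = -2580)
I(l, s) = 3/4 (I(l, s) = (1/8)*6 = 3/4)
w = -239542148355/188237566276 (w = 335019*(-1/1676148) - 722794*1/673822 = -111673/558716 - 361397/336911 = -239542148355/188237566276 ≈ -1.2726)
p = 2580 (p = -1*(-2580) = 2580)
d(m) = -9/4 + 3*m (d(m) = -3*(3/4 - m) = -9/4 + 3*m)
sqrt(d(p) + w) = sqrt((-9/4 + 3*2580) - 239542148355/188237566276) = sqrt((-9/4 + 7740) - 239542148355/188237566276) = sqrt(30951/4 - 239542148355/188237566276) = sqrt(364073921575941/47059391569) = sqrt(17133097235503605088641429)/47059391569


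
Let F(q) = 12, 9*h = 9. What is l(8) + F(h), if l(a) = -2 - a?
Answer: 2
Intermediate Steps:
h = 1 (h = (⅑)*9 = 1)
l(8) + F(h) = (-2 - 1*8) + 12 = (-2 - 8) + 12 = -10 + 12 = 2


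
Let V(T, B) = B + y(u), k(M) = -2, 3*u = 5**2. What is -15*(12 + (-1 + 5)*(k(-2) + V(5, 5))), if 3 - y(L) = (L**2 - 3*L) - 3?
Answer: 5840/3 ≈ 1946.7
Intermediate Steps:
u = 25/3 (u = (1/3)*5**2 = (1/3)*25 = 25/3 ≈ 8.3333)
y(L) = 6 - L**2 + 3*L (y(L) = 3 - ((L**2 - 3*L) - 3) = 3 - (-3 + L**2 - 3*L) = 3 + (3 - L**2 + 3*L) = 6 - L**2 + 3*L)
V(T, B) = -346/9 + B (V(T, B) = B + (6 - (25/3)**2 + 3*(25/3)) = B + (6 - 1*625/9 + 25) = B + (6 - 625/9 + 25) = B - 346/9 = -346/9 + B)
-15*(12 + (-1 + 5)*(k(-2) + V(5, 5))) = -15*(12 + (-1 + 5)*(-2 + (-346/9 + 5))) = -15*(12 + 4*(-2 - 301/9)) = -15*(12 + 4*(-319/9)) = -15*(12 - 1276/9) = -15*(-1168/9) = 5840/3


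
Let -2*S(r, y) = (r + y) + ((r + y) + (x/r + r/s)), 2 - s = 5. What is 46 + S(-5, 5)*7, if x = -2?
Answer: 1163/30 ≈ 38.767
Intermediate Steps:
s = -3 (s = 2 - 1*5 = 2 - 5 = -3)
S(r, y) = 1/r - y - 5*r/6 (S(r, y) = -((r + y) + ((r + y) + (-2/r + r/(-3))))/2 = -((r + y) + ((r + y) + (-2/r + r*(-⅓))))/2 = -((r + y) + ((r + y) + (-2/r - r/3)))/2 = -((r + y) + (y - 2/r + 2*r/3))/2 = -(-2/r + 2*y + 5*r/3)/2 = 1/r - y - 5*r/6)
46 + S(-5, 5)*7 = 46 + (1/(-5) - 1*5 - ⅚*(-5))*7 = 46 + (-⅕ - 5 + 25/6)*7 = 46 - 31/30*7 = 46 - 217/30 = 1163/30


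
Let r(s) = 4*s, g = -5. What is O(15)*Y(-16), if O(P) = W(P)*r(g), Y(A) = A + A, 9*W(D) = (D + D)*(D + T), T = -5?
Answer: 64000/3 ≈ 21333.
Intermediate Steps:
W(D) = 2*D*(-5 + D)/9 (W(D) = ((D + D)*(D - 5))/9 = ((2*D)*(-5 + D))/9 = (2*D*(-5 + D))/9 = 2*D*(-5 + D)/9)
Y(A) = 2*A
O(P) = -40*P*(-5 + P)/9 (O(P) = (2*P*(-5 + P)/9)*(4*(-5)) = (2*P*(-5 + P)/9)*(-20) = -40*P*(-5 + P)/9)
O(15)*Y(-16) = ((40/9)*15*(5 - 1*15))*(2*(-16)) = ((40/9)*15*(5 - 15))*(-32) = ((40/9)*15*(-10))*(-32) = -2000/3*(-32) = 64000/3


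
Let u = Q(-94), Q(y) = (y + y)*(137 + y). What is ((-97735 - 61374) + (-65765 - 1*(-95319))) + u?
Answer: -137639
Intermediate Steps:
Q(y) = 2*y*(137 + y) (Q(y) = (2*y)*(137 + y) = 2*y*(137 + y))
u = -8084 (u = 2*(-94)*(137 - 94) = 2*(-94)*43 = -8084)
((-97735 - 61374) + (-65765 - 1*(-95319))) + u = ((-97735 - 61374) + (-65765 - 1*(-95319))) - 8084 = (-159109 + (-65765 + 95319)) - 8084 = (-159109 + 29554) - 8084 = -129555 - 8084 = -137639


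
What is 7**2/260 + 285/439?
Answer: 95611/114140 ≈ 0.83766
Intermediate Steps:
7**2/260 + 285/439 = 49*(1/260) + 285*(1/439) = 49/260 + 285/439 = 95611/114140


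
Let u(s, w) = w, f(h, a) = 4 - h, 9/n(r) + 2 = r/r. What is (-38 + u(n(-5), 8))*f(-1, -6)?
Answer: -150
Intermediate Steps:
n(r) = -9 (n(r) = 9/(-2 + r/r) = 9/(-2 + 1) = 9/(-1) = 9*(-1) = -9)
(-38 + u(n(-5), 8))*f(-1, -6) = (-38 + 8)*(4 - 1*(-1)) = -30*(4 + 1) = -30*5 = -150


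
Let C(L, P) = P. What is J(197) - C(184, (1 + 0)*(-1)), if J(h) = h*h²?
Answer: 7645374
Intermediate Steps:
J(h) = h³
J(197) - C(184, (1 + 0)*(-1)) = 197³ - (1 + 0)*(-1) = 7645373 - (-1) = 7645373 - 1*(-1) = 7645373 + 1 = 7645374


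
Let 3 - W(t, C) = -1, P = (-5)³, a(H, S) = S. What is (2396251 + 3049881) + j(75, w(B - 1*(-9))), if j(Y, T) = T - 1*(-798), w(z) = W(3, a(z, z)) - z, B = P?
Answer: 5447050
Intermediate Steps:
P = -125
B = -125
W(t, C) = 4 (W(t, C) = 3 - 1*(-1) = 3 + 1 = 4)
w(z) = 4 - z
j(Y, T) = 798 + T (j(Y, T) = T + 798 = 798 + T)
(2396251 + 3049881) + j(75, w(B - 1*(-9))) = (2396251 + 3049881) + (798 + (4 - (-125 - 1*(-9)))) = 5446132 + (798 + (4 - (-125 + 9))) = 5446132 + (798 + (4 - 1*(-116))) = 5446132 + (798 + (4 + 116)) = 5446132 + (798 + 120) = 5446132 + 918 = 5447050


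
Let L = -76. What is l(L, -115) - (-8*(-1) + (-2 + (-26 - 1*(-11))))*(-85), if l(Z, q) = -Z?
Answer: -689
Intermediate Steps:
l(L, -115) - (-8*(-1) + (-2 + (-26 - 1*(-11))))*(-85) = -1*(-76) - (-8*(-1) + (-2 + (-26 - 1*(-11))))*(-85) = 76 - (8 + (-2 + (-26 + 11)))*(-85) = 76 - (8 + (-2 - 15))*(-85) = 76 - (8 - 17)*(-85) = 76 - (-9)*(-85) = 76 - 1*765 = 76 - 765 = -689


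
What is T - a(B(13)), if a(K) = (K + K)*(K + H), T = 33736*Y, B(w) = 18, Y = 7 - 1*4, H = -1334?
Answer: 148584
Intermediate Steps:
Y = 3 (Y = 7 - 4 = 3)
T = 101208 (T = 33736*3 = 101208)
a(K) = 2*K*(-1334 + K) (a(K) = (K + K)*(K - 1334) = (2*K)*(-1334 + K) = 2*K*(-1334 + K))
T - a(B(13)) = 101208 - 2*18*(-1334 + 18) = 101208 - 2*18*(-1316) = 101208 - 1*(-47376) = 101208 + 47376 = 148584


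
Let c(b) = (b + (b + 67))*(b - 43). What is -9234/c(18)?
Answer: 9234/2575 ≈ 3.5860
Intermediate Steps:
c(b) = (-43 + b)*(67 + 2*b) (c(b) = (b + (67 + b))*(-43 + b) = (67 + 2*b)*(-43 + b) = (-43 + b)*(67 + 2*b))
-9234/c(18) = -9234/(-2881 - 19*18 + 2*18²) = -9234/(-2881 - 342 + 2*324) = -9234/(-2881 - 342 + 648) = -9234/(-2575) = -9234*(-1/2575) = 9234/2575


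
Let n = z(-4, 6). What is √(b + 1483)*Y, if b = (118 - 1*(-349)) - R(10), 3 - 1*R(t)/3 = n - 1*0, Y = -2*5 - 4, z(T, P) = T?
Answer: -14*√1929 ≈ -614.89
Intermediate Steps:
n = -4
Y = -14 (Y = -10 - 4 = -14)
R(t) = 21 (R(t) = 9 - 3*(-4 - 1*0) = 9 - 3*(-4 + 0) = 9 - 3*(-4) = 9 + 12 = 21)
b = 446 (b = (118 - 1*(-349)) - 1*21 = (118 + 349) - 21 = 467 - 21 = 446)
√(b + 1483)*Y = √(446 + 1483)*(-14) = √1929*(-14) = -14*√1929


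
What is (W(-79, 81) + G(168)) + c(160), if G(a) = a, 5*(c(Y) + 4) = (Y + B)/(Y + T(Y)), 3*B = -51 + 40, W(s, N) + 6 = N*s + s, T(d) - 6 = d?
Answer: -30904331/4890 ≈ -6319.9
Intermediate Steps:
T(d) = 6 + d
W(s, N) = -6 + s + N*s (W(s, N) = -6 + (N*s + s) = -6 + (s + N*s) = -6 + s + N*s)
B = -11/3 (B = (-51 + 40)/3 = (⅓)*(-11) = -11/3 ≈ -3.6667)
c(Y) = -4 + (-11/3 + Y)/(5*(6 + 2*Y)) (c(Y) = -4 + ((Y - 11/3)/(Y + (6 + Y)))/5 = -4 + ((-11/3 + Y)/(6 + 2*Y))/5 = -4 + (-11/3 + Y)/(5*(6 + 2*Y)))
(W(-79, 81) + G(168)) + c(160) = ((-6 - 79 + 81*(-79)) + 168) + (-371 - 117*160)/(30*(3 + 160)) = ((-6 - 79 - 6399) + 168) + (1/30)*(-371 - 18720)/163 = (-6484 + 168) + (1/30)*(1/163)*(-19091) = -6316 - 19091/4890 = -30904331/4890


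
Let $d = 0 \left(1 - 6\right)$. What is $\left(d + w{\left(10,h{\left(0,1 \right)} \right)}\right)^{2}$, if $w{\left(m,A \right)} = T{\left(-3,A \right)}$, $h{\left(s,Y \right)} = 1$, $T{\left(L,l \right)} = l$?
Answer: $1$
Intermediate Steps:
$w{\left(m,A \right)} = A$
$d = 0$ ($d = 0 \left(-5\right) = 0$)
$\left(d + w{\left(10,h{\left(0,1 \right)} \right)}\right)^{2} = \left(0 + 1\right)^{2} = 1^{2} = 1$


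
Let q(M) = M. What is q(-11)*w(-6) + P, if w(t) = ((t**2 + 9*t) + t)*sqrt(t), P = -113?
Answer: -113 + 264*I*sqrt(6) ≈ -113.0 + 646.67*I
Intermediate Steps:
w(t) = sqrt(t)*(t**2 + 10*t) (w(t) = (t**2 + 10*t)*sqrt(t) = sqrt(t)*(t**2 + 10*t))
q(-11)*w(-6) + P = -11*(-6)**(3/2)*(10 - 6) - 113 = -11*(-6*I*sqrt(6))*4 - 113 = -(-264)*I*sqrt(6) - 113 = 264*I*sqrt(6) - 113 = -113 + 264*I*sqrt(6)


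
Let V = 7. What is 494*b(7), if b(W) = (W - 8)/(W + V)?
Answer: -247/7 ≈ -35.286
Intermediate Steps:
b(W) = (-8 + W)/(7 + W) (b(W) = (W - 8)/(W + 7) = (-8 + W)/(7 + W))
494*b(7) = 494*((-8 + 7)/(7 + 7)) = 494*(-1/14) = -247/7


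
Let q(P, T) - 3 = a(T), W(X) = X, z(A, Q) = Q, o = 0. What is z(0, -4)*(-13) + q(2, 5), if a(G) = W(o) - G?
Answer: 50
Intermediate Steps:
a(G) = -G (a(G) = 0 - G = -G)
q(P, T) = 3 - T
z(0, -4)*(-13) + q(2, 5) = -4*(-13) + (3 - 1*5) = 52 + (3 - 5) = 52 - 2 = 50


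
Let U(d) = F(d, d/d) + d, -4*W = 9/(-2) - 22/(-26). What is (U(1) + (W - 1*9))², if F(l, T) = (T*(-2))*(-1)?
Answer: 279841/10816 ≈ 25.873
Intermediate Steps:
W = 95/104 (W = -(9/(-2) - 22/(-26))/4 = -(9*(-½) - 22*(-1/26))/4 = -(-9/2 + 11/13)/4 = -¼*(-95/26) = 95/104 ≈ 0.91346)
F(l, T) = 2*T (F(l, T) = -2*T*(-1) = 2*T)
U(d) = 2 + d (U(d) = 2*(d/d) + d = 2*1 + d = 2 + d)
(U(1) + (W - 1*9))² = ((2 + 1) + (95/104 - 1*9))² = (3 + (95/104 - 9))² = (3 - 841/104)² = (-529/104)² = 279841/10816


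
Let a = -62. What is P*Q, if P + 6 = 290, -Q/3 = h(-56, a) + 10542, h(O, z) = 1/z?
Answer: -278434878/31 ≈ -8.9818e+6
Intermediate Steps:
Q = -1960809/62 (Q = -3*(1/(-62) + 10542) = -3*(-1/62 + 10542) = -3*653603/62 = -1960809/62 ≈ -31626.)
P = 284 (P = -6 + 290 = 284)
P*Q = 284*(-1960809/62) = -278434878/31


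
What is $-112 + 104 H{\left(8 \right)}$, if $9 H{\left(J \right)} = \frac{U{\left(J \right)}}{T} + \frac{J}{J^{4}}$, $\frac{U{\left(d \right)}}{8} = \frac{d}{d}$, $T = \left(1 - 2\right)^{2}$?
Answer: $- \frac{11251}{576} \approx -19.533$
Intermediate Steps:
$T = 1$ ($T = \left(-1\right)^{2} = 1$)
$U{\left(d \right)} = 8$ ($U{\left(d \right)} = 8 \frac{d}{d} = 8 \cdot 1 = 8$)
$H{\left(J \right)} = \frac{8}{9} + \frac{1}{9 J^{3}}$ ($H{\left(J \right)} = \frac{\frac{8}{1} + \frac{J}{J^{4}}}{9} = \frac{8 \cdot 1 + \frac{J}{J^{4}}}{9} = \frac{8 + \frac{1}{J^{3}}}{9} = \frac{8}{9} + \frac{1}{9 J^{3}}$)
$-112 + 104 H{\left(8 \right)} = -112 + 104 \left(\frac{8}{9} + \frac{1}{9 \cdot 512}\right) = -112 + 104 \left(\frac{8}{9} + \frac{1}{9} \cdot \frac{1}{512}\right) = -112 + 104 \left(\frac{8}{9} + \frac{1}{4608}\right) = -112 + 104 \cdot \frac{4097}{4608} = -112 + \frac{53261}{576} = - \frac{11251}{576}$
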